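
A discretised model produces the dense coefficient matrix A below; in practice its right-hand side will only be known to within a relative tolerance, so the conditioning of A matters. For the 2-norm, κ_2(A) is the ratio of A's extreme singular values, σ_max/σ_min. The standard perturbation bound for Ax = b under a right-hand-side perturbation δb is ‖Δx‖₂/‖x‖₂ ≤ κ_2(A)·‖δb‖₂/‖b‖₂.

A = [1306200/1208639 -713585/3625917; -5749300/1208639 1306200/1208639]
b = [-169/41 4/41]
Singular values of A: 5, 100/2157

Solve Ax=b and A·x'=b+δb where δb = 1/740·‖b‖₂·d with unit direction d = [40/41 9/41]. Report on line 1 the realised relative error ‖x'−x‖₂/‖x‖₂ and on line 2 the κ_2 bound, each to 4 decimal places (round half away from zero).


largest singular value 5, smallest 100/2157
κ = σ_max/σ_min = 5/(100/2157) = 107.8500
bound on ‖Δx‖/‖x‖: κ·ε = 107.8500·1/740 = 0.1457
solve Ax = b  →  x = [-19.1346 -84.1317]
2-norm of b is 4.1231; of x, 86.2802
δb = ε·‖b‖·d = [0.0054 0.0012]; solving A·Δx = δb gives ‖Δx‖ = 0.1202
realised ‖Δx‖/‖x‖ = 0.0014
tightness: 0.0014 against a bound of 0.1457 (unrounded ratio ≈ 0.0096)

0.0014
0.1457


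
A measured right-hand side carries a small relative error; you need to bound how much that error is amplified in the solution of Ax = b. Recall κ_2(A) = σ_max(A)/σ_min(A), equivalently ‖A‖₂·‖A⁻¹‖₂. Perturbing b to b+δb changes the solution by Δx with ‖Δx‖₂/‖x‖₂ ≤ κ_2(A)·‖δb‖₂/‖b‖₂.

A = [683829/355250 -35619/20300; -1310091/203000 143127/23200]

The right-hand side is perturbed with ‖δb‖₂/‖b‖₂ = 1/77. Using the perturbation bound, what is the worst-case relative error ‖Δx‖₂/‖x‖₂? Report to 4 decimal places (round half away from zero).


2.0364

M = AᵀA = [146532058569/3230785600 -15947830557/369232640; -15947830557/369232640 1735966737/42198016]. tr(M)=5316375969/61465600, det(M)=74805201/245862400
λ_max, λ_min = (5316375969/61465600 ± √28259255497198103361/3778019983360000)/2 = 8649/100, 8649/2458624
so κ_2 = √((8649/100) / (8649/2458624)) = 156.8000
κ_2(A)·‖δb‖/‖b‖ = 2.0364


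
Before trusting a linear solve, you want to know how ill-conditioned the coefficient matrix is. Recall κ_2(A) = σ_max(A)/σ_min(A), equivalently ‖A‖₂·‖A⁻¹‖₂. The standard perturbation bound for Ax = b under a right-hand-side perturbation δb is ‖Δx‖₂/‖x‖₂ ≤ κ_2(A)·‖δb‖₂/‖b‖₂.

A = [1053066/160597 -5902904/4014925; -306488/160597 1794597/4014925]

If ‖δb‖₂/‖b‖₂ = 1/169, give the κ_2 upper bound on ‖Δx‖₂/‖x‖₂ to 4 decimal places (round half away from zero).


AᵀA = [1202882894500/25791396409 -270646797960/25791396409; -270646797960/25791396409 60903766441/25791396409]; tr = 751806461/15342889, det = 240100/15342889
solving λ² − 751806461/15342889·λ + 240100/15342889 = 0 gives λ = 49, 4900/15342889
σ_max=√49=7, σ_min=√(4900/15342889)=(70/3917) → κ = 391.7000
bound on ‖Δx‖/‖x‖: κ·ε = 391.7000·1/169 = 2.3178

2.3178


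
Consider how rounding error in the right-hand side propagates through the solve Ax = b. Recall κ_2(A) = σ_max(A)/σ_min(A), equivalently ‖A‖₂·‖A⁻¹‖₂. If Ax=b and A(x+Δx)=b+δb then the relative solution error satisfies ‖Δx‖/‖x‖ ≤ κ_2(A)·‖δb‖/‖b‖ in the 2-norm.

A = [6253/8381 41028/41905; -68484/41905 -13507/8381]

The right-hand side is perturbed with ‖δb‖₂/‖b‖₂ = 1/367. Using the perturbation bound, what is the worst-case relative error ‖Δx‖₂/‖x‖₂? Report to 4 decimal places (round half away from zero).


form AᵀA = [19610929/6076225 4088448/1215245; 4088448/1215245 21606481/6076225] with trace 9802/1445 and determinant 28561/180625
solving λ² − 9802/1445·λ + 28561/180625 = 0 gives λ = 169/25, 169/7225
σ_max=√(169/25)=(13/5), σ_min=√(169/7225)=(13/85) → κ = 17.0000
κ_2(A)·‖δb‖/‖b‖ = 0.0463

0.0463


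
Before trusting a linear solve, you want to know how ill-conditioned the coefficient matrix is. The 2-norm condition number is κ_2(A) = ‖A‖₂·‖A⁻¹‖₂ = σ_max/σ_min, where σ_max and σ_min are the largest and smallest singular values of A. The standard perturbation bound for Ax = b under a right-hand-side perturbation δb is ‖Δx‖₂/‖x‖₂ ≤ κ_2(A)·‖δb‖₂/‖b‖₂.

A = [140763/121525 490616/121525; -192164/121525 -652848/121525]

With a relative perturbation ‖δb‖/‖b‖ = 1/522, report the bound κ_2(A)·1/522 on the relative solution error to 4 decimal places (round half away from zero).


form AᵀA = [11348245013/2953665125 38902892616/2953665125; 38902892616/2953665125 133382914112/2953665125] with trace 1157849273/23629321 and determinant 614656/23629321
solving λ² − 1157849273/23629321·λ + 614656/23629321 = 0 gives λ = 49, 12544/23629321
σ_max=√49=7, σ_min=√(12544/23629321)=(112/4861) → κ = 303.8125
bound on ‖Δx‖/‖x‖: κ·ε = 303.8125·1/522 = 0.5820

0.5820


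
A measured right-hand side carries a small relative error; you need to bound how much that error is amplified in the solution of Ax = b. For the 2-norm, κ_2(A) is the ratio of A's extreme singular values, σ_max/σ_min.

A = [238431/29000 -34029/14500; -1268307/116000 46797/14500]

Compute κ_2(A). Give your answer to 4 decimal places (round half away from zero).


form AᵀA = [100727684577/538240000 -3672289467/67280000; -3672289467/67280000 66958641/4205000] with trace 174877425/861184 and determinant 10556001/13778944
λ_max, λ_min = (174877425/861184 ± √30579841109839329/741637881856)/2 = 3249/16, 3249/861184
κ_2(A) = √(λ_max/λ_min) = √((3249/16) / (3249/861184)) = 232.0000

232.0000


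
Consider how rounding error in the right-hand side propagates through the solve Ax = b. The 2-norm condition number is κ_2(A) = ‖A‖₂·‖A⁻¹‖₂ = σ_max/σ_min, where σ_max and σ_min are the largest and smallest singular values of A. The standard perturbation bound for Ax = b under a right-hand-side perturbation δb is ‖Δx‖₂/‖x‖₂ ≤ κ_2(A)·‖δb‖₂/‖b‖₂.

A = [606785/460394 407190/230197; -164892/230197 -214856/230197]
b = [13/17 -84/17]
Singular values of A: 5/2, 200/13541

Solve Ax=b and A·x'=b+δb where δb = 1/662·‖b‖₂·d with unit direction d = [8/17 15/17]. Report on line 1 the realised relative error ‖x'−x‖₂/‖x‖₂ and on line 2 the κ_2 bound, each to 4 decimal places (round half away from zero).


from the listed singular values, σ₁ = 5/2, σ_n = 200/13541
κ_2(A) = (5/2) / (200/13541) = 169.2625
bound on ‖Δx‖/‖x‖: κ·ε = 169.2625·1/662 = 0.2557
solve Ax = b  →  x = [217.3760 -161.5320]
‖b‖₂ = 5.0000 and ‖x‖₂ = 270.8227
with δb = [0.0036 0.0067], A·Δx = δb → ‖Δx‖ = 0.5114
dividing the unrounded norms, ‖Δx‖/‖x‖ = 0.0019
tightness: 0.0019 against a bound of 0.2557 (unrounded ratio ≈ 0.0074)

0.0019
0.2557


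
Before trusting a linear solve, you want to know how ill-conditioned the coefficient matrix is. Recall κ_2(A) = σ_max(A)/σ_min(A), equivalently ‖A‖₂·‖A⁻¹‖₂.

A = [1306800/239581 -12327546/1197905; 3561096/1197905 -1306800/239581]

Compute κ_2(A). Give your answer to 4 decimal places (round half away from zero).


207.2500

AᵀA = [11271028032/292077425 -845238240/11683097; -845238240/11683097 39621727332/292077425]; tr = 2993691492/17181025, det = 303595776/429525625
char-poly roots: 4356/25 and 69696/17181025
κ = σ_max/σ_min = (66/5)/(264/4145) = 207.2500


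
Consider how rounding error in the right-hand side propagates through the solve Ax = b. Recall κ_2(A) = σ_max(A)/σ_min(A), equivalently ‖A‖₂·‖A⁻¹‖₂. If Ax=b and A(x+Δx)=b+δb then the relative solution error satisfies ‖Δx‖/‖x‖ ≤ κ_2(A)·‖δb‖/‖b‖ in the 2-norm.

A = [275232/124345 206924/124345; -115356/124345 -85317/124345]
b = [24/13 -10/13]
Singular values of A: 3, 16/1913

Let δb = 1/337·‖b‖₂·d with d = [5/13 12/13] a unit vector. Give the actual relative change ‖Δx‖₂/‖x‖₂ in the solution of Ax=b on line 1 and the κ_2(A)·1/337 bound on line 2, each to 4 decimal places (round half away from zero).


1.0644
1.0644

from the listed singular values, σ₁ = 3, σ_n = 16/1913
κ = σ_max/σ_min = 3/(16/1913) = 358.6875
κ_2(A)·‖δb‖/‖b‖ = 1.0644
solve Ax = b  →  x = [0.5333 0.4000]
2-norm of b is 2.0000; of x, 0.6667
with δb = [0.0023 0.0055], A·Δx = δb → ‖Δx‖ = 0.7096
realised ‖Δx‖/‖x‖ = 1.0644
tightness: 1.0644 against a bound of 1.0644; the bound is attained (ratio 1)


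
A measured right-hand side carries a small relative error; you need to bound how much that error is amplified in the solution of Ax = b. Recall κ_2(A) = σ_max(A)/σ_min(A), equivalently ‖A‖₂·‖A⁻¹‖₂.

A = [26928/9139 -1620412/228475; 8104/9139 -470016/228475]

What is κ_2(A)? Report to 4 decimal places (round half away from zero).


form AᵀA = [790792000/83521321 -1897738560/83521321; -1897738560/83521321 4554640144/83521321] with trace 31629776/494209 and determinant 25600/494209
char-poly roots: 64 and 400/494209
so κ_2 = √(64 / (400/494209)) = 281.2000

281.2000


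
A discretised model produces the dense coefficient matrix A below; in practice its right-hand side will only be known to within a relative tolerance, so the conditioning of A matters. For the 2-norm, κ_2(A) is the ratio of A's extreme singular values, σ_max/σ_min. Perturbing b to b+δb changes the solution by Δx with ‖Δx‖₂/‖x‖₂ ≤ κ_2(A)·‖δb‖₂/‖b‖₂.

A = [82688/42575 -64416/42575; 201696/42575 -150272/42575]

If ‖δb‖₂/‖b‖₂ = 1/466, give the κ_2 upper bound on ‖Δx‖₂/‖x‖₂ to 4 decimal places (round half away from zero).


form AᵀA = [56235008/2145125 -42172416/2145125; -42172416/2145125 31634432/2145125] with trace 17573888/429025 and determinant 1048576/10725625
eigenvalues of AᵀA: λ = (tr ± √(tr²−4·det))/2 = 1024/25, 1024/429025
κ = σ_max/σ_min = (32/5)/(32/655) = 131.0000
perturbation bound = 131.0000·1/466 = 0.2811

0.2811


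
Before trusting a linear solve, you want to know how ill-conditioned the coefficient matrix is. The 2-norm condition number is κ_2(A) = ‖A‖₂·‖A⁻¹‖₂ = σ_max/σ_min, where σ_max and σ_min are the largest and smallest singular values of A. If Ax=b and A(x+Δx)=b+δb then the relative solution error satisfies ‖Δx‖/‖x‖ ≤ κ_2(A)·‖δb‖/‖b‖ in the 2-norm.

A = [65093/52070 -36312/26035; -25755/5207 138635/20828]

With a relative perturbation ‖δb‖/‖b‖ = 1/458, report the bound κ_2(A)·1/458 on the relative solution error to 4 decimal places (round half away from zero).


form AᵀA = [41980429/1612900 -55913697/1612900; -55913697/1612900 298387009/6451600] with trace 18652349/258064 and determinant 2088025/1032256
char-poly roots: 289/4 and 7225/258064
κ_2(A) = √(λ_max/λ_min) = √((289/4) / (7225/258064)) = 50.8000
perturbation bound = 50.8000·1/458 = 0.1109

0.1109


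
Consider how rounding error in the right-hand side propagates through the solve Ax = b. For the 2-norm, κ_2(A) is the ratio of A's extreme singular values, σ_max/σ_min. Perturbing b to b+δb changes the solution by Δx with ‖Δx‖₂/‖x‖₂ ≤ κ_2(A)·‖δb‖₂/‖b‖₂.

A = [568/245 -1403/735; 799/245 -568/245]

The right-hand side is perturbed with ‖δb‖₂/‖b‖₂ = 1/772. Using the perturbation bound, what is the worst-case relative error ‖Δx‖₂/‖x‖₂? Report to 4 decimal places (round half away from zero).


AᵀA = [38441/2401 -86336/7203; -86336/7203 194881/21609]; tr = 540850/21609, det = 15625/21609
char-poly roots: 25 and 625/21609
κ = σ_max/σ_min = 5/(25/147) = 29.4000
worst-case relative error ≤ 29.4000 × 1/772 = 0.0381

0.0381


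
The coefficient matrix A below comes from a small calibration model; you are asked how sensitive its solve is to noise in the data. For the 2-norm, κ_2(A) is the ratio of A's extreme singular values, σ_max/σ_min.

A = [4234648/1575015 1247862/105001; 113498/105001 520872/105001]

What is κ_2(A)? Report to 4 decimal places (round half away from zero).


AᵀA = [123258270916/14678534025 12171647488/326189645; 12171647488/326189645 10819332612/65237929]; tr = 1521480136/8732025, det = 234256/970225
eigenvalues of AᵀA: λ = (tr ± √(tr²−4·det))/2 = 4356/25, 484/349281
κ_2(A) = √(λ_max/λ_min) = √((4356/25) / (484/349281)) = 354.6000

354.6000


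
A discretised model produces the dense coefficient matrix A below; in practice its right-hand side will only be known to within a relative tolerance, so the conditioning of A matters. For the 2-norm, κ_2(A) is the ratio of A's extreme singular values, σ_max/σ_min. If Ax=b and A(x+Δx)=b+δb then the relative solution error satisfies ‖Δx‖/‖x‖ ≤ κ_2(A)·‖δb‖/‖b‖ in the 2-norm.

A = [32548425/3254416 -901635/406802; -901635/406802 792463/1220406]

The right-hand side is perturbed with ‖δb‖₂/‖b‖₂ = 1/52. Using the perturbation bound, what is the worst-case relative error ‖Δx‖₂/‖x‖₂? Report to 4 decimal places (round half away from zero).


1.3403

form AᵀA = [661171025025/6300549376 -18591413155/787568672; -18591413155/787568672 2363030537/443007378] with trace 3719813881/33732864 and determinant 37515625/14992384
λ_max, λ_min = (3719813881/33732864 ± √13825625723996282161/1137906113642496)/2 = 441/4, 765625/33732864
σ_max=√(441/4)=(21/2), σ_min=√(765625/33732864)=(875/5808) → κ = 69.6960
perturbation bound = 69.6960·1/52 = 1.3403


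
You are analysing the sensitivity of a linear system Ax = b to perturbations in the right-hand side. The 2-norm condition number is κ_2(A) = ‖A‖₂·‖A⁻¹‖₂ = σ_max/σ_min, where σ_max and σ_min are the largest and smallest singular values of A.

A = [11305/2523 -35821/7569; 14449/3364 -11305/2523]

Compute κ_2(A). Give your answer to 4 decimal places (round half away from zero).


AᵀA = [4665649/121104 -3674125/90828; -3674125/90828 2893426/68121]; tr = 104977/1296, det = 1/16
char-poly roots: 81 and 1/1296
so κ_2 = √(81 / (1/1296)) = 324.0000

324.0000


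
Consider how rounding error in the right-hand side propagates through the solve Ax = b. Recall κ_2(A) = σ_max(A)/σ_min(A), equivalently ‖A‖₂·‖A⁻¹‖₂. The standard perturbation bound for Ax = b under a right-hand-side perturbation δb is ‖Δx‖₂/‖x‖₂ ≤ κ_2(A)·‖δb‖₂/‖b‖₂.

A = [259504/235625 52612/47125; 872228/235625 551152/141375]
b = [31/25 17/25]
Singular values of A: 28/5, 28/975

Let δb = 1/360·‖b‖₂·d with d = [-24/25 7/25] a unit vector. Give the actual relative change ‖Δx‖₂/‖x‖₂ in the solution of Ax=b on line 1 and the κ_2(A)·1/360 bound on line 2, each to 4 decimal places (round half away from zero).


from the listed singular values, σ₁ = 28/5, σ_n = 28/975
κ = σ_max/σ_min = (28/5)/(28/975) = 195.0000
worst-case relative error ≤ 195.0000 × 1/360 = 0.5417
solve Ax = b  →  x = [25.3387 -23.8855]
‖b‖₂ = 1.4142 and ‖x‖₂ = 34.8219
δb = ε·‖b‖·d = [-0.0038 0.0011]; solving A·Δx = δb gives ‖Δx‖ = 0.1368
relative error = 0.0039
tightness: 0.0039 against a bound of 0.5417 (unrounded ratio ≈ 0.0073)

0.0039
0.5417


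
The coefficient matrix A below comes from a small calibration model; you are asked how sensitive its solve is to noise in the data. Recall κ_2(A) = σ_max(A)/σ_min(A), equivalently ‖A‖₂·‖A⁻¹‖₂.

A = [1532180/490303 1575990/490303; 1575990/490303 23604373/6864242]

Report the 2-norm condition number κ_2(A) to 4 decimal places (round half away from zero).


102.0250

form AᵀA = [5744732500/285846649 42215256135/2000926543; 42215256135/2000926543 1241355936769/56025943204] with trace 2814891209/66618244 and determinant 2856100/16654561
solving λ² − 2814891209/66618244·λ + 2856100/16654561 = 0 gives λ = 169/4, 67600/16654561
so κ_2 = √((169/4) / (67600/16654561)) = 102.0250


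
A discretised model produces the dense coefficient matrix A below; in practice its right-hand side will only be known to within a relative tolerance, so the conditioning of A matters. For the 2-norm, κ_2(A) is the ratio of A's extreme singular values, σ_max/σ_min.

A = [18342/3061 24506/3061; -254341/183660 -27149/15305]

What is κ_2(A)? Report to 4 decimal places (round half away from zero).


M = AᵀA = [1275833614681/33730995600 141751819409/2810916300; 141751819409/2810916300 15750669101/234243025]. tr(M)=141757198609/1349239824, det(M)=70644025/337309956
char-poly roots: 1681/16 and 168100/84327489
κ = σ_max/σ_min = (41/4)/(410/9183) = 229.5750

229.5750


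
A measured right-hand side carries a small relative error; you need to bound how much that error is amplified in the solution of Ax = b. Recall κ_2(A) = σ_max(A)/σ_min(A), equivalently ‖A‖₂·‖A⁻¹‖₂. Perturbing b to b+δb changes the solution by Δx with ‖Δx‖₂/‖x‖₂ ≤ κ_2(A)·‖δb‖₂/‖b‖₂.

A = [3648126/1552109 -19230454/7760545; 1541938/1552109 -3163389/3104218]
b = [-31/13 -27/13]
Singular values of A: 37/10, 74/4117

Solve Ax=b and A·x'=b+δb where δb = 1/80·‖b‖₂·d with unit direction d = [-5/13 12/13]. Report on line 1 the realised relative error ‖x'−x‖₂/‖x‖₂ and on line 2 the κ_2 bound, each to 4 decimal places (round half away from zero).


0.0395
2.5731

largest singular value 37/10, smallest 74/4117
condition number: (37/10) ÷ (74/4117) = 205.8500
worst-case relative error ≤ 205.8500 × 1/80 = 2.5731
solve Ax = b  →  x = [-40.8467 -37.7819]
2-norm of b is 3.1623; of x, 55.6410
with δb = [-0.0152 0.0365], A·Δx = δb → ‖Δx‖ = 2.1992
realised ‖Δx‖/‖x‖ = 0.0395
so the bound overstates the realised error by a factor of ≈ 65.1024 (computed from the unrounded values)


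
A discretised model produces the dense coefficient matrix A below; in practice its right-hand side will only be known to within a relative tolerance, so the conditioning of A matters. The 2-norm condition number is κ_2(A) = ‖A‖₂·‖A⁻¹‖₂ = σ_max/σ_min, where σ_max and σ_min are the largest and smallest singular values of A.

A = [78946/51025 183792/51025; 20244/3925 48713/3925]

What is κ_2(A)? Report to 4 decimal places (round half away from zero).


form AᵀA = [120787156/4165681 289869300/4165681; 289869300/4165681 695694601/4165681] with trace 4831253/24649 and determinant 9604/24649
λ_max, λ_min = (4831253/24649 ± √23340058634025/607573201)/2 = 196, 49/24649
so κ_2 = √(196 / (49/24649)) = 314.0000

314.0000


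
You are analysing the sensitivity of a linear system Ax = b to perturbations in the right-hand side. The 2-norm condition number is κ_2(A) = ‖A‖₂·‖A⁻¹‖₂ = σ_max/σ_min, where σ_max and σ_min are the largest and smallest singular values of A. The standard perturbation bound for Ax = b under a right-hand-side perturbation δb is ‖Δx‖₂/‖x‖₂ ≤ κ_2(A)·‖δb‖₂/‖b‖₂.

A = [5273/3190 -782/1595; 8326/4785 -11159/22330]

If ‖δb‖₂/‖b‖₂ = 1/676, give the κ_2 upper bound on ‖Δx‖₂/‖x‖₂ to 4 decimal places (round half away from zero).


AᵀA = [125453/21780 -21344/12705; -21344/12705 58117/118580]; tr = 667025/106722, det = 625/853776
λ_max, λ_min = (667025/106722 ± √111222250000/2847396321)/2 = 25/4, 25/213444
κ_2(A) = √(λ_max/λ_min) = √((25/4) / (25/213444)) = 231.0000
worst-case relative error ≤ 231.0000 × 1/676 = 0.3417

0.3417


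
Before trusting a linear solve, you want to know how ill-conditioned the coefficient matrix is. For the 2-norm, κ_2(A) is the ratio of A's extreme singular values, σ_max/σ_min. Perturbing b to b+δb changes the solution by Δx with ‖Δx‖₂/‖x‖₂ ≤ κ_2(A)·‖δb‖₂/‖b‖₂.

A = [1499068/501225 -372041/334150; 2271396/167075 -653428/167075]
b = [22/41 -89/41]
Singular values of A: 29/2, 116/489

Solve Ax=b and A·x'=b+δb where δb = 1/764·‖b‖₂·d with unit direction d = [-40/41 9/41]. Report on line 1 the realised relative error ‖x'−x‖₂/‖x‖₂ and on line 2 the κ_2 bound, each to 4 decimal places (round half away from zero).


σ_max = 29/2, σ_min = 116/489
condition number: (29/2) ÷ (116/489) = 61.1250
κ_2(A)·‖δb‖/‖b‖ = 0.0800
solve Ax = b  →  x = [-1.3128 -4.0083]
‖b‖₂ = 2.2361 and ‖x‖₂ = 4.2178
re-solving with b+δb shifts x by Δx of norm 0.0123
relative error = 0.0029
realised/bound (from unrounded values) ≈ 0.0366

0.0029
0.0800


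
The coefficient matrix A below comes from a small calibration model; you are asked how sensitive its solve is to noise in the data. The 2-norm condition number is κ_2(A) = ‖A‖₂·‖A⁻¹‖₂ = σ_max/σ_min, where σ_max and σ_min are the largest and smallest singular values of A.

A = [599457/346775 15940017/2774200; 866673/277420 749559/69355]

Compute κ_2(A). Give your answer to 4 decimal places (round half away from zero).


AᵀA = [24527631340809/1924046410000 42036482131119/962023205000; 42036482131119/962023205000 1153026053129889/7696185640000]; tr = 2001818525589/12313897024, det = 105706265625/197022352384
λ_max, λ_min = (2001818525589/12313897024 ± √4006951995373893387546921/151632059917676056576)/2 = 2601/16, 40640625/12313897024
κ = σ_max/σ_min = (51/4)/(6375/110968) = 221.9360

221.9360


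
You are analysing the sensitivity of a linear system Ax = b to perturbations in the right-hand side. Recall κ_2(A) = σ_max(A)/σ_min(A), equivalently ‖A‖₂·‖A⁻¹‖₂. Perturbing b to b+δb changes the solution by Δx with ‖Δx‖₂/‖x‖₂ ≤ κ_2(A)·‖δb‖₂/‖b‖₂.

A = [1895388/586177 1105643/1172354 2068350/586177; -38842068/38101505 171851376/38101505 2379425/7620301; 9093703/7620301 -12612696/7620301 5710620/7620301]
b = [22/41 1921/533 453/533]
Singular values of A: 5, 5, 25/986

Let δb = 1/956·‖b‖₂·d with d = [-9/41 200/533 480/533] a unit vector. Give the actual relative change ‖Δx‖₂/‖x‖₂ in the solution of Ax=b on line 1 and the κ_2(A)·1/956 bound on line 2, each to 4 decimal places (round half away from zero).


0.0020
0.2063

σ_max = 5, σ_min = 25/986
κ = σ_max/σ_min = 5/(25/986) = 197.2000
κ_2(A)·‖δb‖/‖b‖ = 0.2063
solve Ax = b  →  x = [-54.8708 -15.3790 54.5448]
‖b‖ = 3.7417, ‖x‖ = 78.8825
with δb = [-0.0009 0.0015 0.0035], A·Δx = δb → ‖Δx‖ = 0.1544
realised ‖Δx‖/‖x‖ = 0.0020
so the bound overstates the realised error by a factor of ≈ 105.4112 (computed from the unrounded values)


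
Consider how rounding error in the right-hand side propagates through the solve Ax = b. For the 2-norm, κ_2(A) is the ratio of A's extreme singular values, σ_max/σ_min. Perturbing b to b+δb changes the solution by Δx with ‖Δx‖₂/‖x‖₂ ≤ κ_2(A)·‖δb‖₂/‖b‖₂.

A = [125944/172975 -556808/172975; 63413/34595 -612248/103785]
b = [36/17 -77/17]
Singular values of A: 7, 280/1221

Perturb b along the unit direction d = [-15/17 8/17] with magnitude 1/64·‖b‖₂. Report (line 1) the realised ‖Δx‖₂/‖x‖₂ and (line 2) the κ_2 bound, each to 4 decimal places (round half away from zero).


0.0195
0.4770

largest singular value 7, smallest 280/1221
condition number: 7 ÷ (280/1221) = 30.5250
perturbation bound = 30.5250·1/64 = 0.4770
solve Ax = b  →  x = [-16.8651 -4.4726]
‖b‖ = 5.0000, ‖x‖ = 17.4481
with δb = [-0.0689 0.0368], A·Δx = δb → ‖Δx‖ = 0.3407
relative error = 0.0195
realised/bound (from unrounded values) ≈ 0.0409


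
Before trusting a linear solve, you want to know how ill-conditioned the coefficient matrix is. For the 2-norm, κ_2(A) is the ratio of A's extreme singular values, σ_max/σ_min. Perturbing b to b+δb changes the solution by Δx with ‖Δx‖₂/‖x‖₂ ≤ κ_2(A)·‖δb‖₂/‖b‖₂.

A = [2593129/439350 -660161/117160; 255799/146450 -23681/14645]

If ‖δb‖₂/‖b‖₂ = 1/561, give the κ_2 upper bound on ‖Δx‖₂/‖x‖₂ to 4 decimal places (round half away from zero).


form AᵀA = [5850572933/154422738 -14858115685/411793968; -14858115685/411793968 18868123625/549058624] with trace 424532041/5875776 and determinant 2088025/23503104
char-poly roots: 289/4 and 7225/5875776
κ = σ_max/σ_min = (17/2)/(85/2424) = 242.4000
worst-case relative error ≤ 242.4000 × 1/561 = 0.4321

0.4321


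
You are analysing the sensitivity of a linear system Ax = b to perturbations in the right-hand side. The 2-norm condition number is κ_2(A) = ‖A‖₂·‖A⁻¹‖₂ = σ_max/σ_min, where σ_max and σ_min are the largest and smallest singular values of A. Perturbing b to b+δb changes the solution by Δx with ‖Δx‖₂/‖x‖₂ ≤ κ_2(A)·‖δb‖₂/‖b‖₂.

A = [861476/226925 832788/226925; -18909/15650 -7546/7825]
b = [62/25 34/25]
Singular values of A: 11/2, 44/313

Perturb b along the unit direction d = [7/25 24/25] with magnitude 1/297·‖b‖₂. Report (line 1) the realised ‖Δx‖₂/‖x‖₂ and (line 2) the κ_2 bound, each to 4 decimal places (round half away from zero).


0.0048
0.1317

largest singular value 11/2, smallest 44/313
condition number: (11/2) ÷ (44/313) = 39.1250
perturbation bound = 39.1250·1/297 = 0.1317
solve Ax = b  →  x = [-9.5486 10.5533]
‖b‖ = 2.8284, ‖x‖ = 14.2319
Δx = A⁻¹·δb where δb = 1/297·2.8284·d; ‖Δx‖ = 0.0677
relative error = 0.0048
realised/bound (from unrounded values) ≈ 0.0361


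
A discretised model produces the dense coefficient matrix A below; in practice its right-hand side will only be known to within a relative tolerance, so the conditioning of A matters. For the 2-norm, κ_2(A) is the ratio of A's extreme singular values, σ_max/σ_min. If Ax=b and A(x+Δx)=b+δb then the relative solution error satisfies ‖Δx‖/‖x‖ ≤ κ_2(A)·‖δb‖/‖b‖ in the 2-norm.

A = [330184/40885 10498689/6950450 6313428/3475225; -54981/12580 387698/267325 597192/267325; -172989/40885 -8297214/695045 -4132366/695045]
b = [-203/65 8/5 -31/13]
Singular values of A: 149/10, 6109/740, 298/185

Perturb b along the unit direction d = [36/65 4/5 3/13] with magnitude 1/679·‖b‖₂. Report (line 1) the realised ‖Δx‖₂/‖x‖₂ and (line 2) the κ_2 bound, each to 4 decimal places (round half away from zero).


0.0049
0.0136

from the listed singular values, σ₁ = 149/10, σ_n = 298/185
condition number: (149/10) ÷ (298/185) = 9.2500
bound on ‖Δx‖/‖x‖: κ·ε = 9.2500·1/679 = 0.0136
solve Ax = b  →  x = [-0.3959 0.5456 -0.4126]
2-norm of b is 4.2426; of x, 0.7904
Δx = A⁻¹·δb where δb = 1/679·4.2426·d; ‖Δx‖ = 0.0039
dividing the unrounded norms, ‖Δx‖/‖x‖ = 0.0049
realised/bound (from unrounded values) ≈ 0.3603


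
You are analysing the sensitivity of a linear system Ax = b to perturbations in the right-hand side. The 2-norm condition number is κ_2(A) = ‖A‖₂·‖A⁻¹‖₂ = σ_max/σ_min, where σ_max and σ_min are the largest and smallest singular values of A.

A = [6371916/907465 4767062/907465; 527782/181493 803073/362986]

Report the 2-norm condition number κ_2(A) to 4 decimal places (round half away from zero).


form AᵀA = [281450647924/4872738025 211085278443/4872738025; 211085278443/4872738025 633270275329/19490952100] with trace 70362914681/779638084 and determinant 13032100/194909521
char-poly roots: 361/4 and 144400/194909521
κ_2(A) = √(λ_max/λ_min) = √((361/4) / (144400/194909521)) = 349.0250

349.0250


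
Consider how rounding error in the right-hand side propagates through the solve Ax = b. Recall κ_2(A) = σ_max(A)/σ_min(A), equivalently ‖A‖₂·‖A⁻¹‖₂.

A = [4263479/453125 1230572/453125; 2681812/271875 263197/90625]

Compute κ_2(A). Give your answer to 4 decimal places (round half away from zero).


375.0000

AᵀA = [408321247009/2197265625 39697592704/732421875; 39697592704/732421875 3859838249/244140625]; tr = 708895666/3515625, det = 25411681/87890625
char-poly roots: 5041/25 and 5041/3515625
so κ_2 = √((5041/25) / (5041/3515625)) = 375.0000


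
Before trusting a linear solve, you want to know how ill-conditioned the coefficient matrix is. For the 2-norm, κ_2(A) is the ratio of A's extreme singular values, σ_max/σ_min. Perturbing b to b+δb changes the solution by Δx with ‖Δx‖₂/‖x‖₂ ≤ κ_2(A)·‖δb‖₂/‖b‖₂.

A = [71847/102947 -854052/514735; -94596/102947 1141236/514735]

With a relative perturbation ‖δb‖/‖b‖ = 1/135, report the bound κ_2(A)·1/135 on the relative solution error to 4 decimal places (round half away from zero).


2.9330

form AᵀA = [14110394625/10598084809 -33863486940/10598084809; -33863486940/10598084809 81272977056/10598084809] with trace 564398649/62710561 and determinant 32400/62710561
eigenvalues of AᵀA: λ = (tr ± √(tr²−4·det))/2 = 9, 3600/62710561
κ_2(A) = √(λ_max/λ_min) = √(9 / (3600/62710561)) = 395.9500
worst-case relative error ≤ 395.9500 × 1/135 = 2.9330


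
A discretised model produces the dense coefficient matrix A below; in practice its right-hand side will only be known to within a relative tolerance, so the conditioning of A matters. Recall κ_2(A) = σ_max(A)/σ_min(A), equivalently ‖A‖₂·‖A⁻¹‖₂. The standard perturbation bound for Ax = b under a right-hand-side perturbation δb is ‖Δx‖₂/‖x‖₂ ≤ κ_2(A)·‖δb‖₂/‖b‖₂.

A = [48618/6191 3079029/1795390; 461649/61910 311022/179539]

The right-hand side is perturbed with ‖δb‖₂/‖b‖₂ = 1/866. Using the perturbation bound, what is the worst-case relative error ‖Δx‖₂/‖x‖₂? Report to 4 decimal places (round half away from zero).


0.1744

AᵀA = [449490791601/3832848100 1011307680/38328481; 1011307680/38328481 22775134401/3832848100]; tr = 140471721/1140050, det = 151807041/228010000
char-poly roots: 12321/100 and 12321/2280100
κ = σ_max/σ_min = (111/10)/(111/1510) = 151.0000
bound on ‖Δx‖/‖x‖: κ·ε = 151.0000·1/866 = 0.1744


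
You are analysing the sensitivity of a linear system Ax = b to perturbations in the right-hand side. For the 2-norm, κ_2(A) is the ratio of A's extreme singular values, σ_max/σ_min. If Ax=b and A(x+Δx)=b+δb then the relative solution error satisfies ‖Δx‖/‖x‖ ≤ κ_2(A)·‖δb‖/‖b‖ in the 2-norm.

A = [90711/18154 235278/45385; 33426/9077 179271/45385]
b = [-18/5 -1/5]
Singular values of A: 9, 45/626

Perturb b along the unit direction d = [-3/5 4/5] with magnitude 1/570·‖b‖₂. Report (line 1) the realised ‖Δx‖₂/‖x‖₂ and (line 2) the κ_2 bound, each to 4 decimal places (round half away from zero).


from the listed singular values, σ₁ = 9, σ_n = 45/626
condition number: 9 ÷ (45/626) = 125.2000
perturbation bound = 125.2000·1/570 = 0.2196
solve Ax = b  →  x = [-20.3770 18.9464]
‖b‖ = 3.6056, ‖x‖ = 27.8242
with δb = [-0.0038 0.0051], A·Δx = δb → ‖Δx‖ = 0.0880
realised ‖Δx‖/‖x‖ = 0.0032
realised/bound (from unrounded values) ≈ 0.0144

0.0032
0.2196


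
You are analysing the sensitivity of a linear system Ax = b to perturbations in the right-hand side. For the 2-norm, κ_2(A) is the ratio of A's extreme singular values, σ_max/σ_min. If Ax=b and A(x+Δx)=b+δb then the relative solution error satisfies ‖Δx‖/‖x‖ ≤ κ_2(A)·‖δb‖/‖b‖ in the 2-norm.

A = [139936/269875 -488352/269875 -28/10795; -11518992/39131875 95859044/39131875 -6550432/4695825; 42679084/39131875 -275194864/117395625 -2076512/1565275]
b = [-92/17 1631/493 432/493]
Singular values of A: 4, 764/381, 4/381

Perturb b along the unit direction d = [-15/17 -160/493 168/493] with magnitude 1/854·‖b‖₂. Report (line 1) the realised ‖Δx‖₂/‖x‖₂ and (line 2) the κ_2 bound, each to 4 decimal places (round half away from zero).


from the listed singular values, σ₁ = 4, σ_n = 4/381
condition number: 4 ÷ (4/381) = 381.0000
bound on ‖Δx‖/‖x‖: κ·ε = 381.0000·1/854 = 0.4461
solve Ax = b  →  x = [351.2517 103.4901 105.2438]
2-norm of b is 6.4031; of x, 381.0042
Δx = A⁻¹·δb where δb = 1/854·6.4031·d; ‖Δx‖ = 0.7142
realised ‖Δx‖/‖x‖ = 0.0019
so the bound overstates the realised error by a factor of ≈ 238.0115 (computed from the unrounded values)

0.0019
0.4461


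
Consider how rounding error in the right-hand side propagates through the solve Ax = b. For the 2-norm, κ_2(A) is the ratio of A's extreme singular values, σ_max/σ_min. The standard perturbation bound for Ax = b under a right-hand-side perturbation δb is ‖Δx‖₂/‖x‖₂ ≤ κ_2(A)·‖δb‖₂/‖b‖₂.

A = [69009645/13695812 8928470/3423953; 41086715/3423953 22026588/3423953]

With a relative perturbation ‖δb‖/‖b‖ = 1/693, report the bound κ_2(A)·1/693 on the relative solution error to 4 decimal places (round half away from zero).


0.2795

form AᵀA = [188001310620625/1109912818576 12532991477535/138739102322; 12532991477535/138739102322 3342533464276/69369551161] with trace 835577321969/3840528784 and determinant 302934025/240033049
solving λ² − 835577321969/3840528784·λ + 302934025/240033049 = 0 gives λ = 3481/16, 1392400/240033049
κ = σ_max/σ_min = (59/4)/(1180/15493) = 193.6625
perturbation bound = 193.6625·1/693 = 0.2795


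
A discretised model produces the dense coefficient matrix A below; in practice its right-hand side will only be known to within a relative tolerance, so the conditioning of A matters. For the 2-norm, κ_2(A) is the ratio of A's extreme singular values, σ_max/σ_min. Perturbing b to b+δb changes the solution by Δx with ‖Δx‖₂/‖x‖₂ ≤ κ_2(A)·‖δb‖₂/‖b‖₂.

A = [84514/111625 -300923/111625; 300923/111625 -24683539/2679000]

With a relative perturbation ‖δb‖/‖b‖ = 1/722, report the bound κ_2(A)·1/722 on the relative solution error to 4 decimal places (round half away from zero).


form AᵀA = [156315629/19936225 -12861148097/478469400; -12861148097/478469400 1058298523321/11483265600] with trace 45933453025/459330624 and determinant 9765625/114832656
eigenvalues of AᵀA: λ = (tr ± √(tr²−4·det))/2 = 100, 390625/459330624
κ_2(A) = √(λ_max/λ_min) = √(100 / (390625/459330624)) = 342.9120
perturbation bound = 342.9120·1/722 = 0.4749

0.4749


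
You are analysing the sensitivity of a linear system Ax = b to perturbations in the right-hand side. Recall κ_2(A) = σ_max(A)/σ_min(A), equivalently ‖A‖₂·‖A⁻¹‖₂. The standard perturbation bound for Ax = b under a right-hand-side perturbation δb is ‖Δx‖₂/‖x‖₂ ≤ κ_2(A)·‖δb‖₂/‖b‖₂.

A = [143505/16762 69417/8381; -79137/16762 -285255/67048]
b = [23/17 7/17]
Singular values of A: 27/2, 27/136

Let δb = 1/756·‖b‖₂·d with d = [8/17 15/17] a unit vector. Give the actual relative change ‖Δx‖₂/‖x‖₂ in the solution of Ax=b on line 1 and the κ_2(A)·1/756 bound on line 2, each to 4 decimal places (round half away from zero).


σ_max = 27/2, σ_min = 27/136
κ = σ_max/σ_min = (27/2)/(27/136) = 68.0000
perturbation bound = 68.0000·1/756 = 0.0899
solve Ax = b  →  x = [-3.4202 3.6986]
2-norm of b is 1.4142; of x, 5.0376
with δb = [0.0009 0.0017], A·Δx = δb → ‖Δx‖ = 0.0094
relative error = 0.0019
tightness: 0.0019 against a bound of 0.0899 (unrounded ratio ≈ 0.0208)

0.0019
0.0899


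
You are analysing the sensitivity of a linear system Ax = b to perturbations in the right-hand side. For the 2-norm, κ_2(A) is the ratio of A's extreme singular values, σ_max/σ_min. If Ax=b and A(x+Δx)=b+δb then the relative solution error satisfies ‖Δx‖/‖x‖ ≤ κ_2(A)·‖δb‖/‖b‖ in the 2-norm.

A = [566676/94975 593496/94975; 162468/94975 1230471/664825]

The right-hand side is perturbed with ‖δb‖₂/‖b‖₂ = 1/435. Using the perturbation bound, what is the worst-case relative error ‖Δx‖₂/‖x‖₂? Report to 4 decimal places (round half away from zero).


0.5270

M = AᵀA = [556028064/14432401 4086642780/101026807; 4086642780/101026807 30037914369/707187649]. tr(M)=68113305/840889, det(M)=104976/840889
char-poly roots: 81 and 1296/840889
κ = σ_max/σ_min = 9/(36/917) = 229.2500
κ_2(A)·‖δb‖/‖b‖ = 0.5270


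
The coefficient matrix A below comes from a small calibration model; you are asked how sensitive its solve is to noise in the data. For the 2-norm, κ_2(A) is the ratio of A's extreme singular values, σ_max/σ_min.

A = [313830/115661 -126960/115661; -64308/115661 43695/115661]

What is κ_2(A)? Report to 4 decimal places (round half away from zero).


21.7000

form AᵀA = [61049844/7958041 -25374060/7958041; -25374060/7958041 10724625/7958041] with trace 424701/47089 and determinant 8100/47089
eigenvalues of AᵀA: λ = (tr ± √(tr²−4·det))/2 = 9, 900/47089
σ_max=√9=3, σ_min=√(900/47089)=(30/217) → κ = 21.7000


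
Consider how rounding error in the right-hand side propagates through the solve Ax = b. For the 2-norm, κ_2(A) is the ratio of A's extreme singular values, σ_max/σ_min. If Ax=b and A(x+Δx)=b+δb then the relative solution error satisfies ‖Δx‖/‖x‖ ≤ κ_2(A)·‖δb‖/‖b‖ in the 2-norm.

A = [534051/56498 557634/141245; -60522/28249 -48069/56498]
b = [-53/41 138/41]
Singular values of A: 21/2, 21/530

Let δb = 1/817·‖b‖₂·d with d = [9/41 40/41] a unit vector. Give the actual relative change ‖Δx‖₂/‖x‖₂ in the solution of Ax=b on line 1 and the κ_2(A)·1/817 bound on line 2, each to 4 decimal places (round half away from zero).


0.0015
0.3244

largest singular value 21/2, smallest 21/530
condition number: (21/2) ÷ (21/530) = 265.0000
κ_2(A)·‖δb‖/‖b‖ = 0.3244
solve Ax = b  →  x = [-29.2967 69.8168]
2-norm of b is 3.6056; of x, 75.7145
with δb = [0.0010 0.0043], A·Δx = δb → ‖Δx‖ = 0.1114
dividing the unrounded norms, ‖Δx‖/‖x‖ = 0.0015
so the bound overstates the realised error by a factor of ≈ 220.4940 (computed from the unrounded values)


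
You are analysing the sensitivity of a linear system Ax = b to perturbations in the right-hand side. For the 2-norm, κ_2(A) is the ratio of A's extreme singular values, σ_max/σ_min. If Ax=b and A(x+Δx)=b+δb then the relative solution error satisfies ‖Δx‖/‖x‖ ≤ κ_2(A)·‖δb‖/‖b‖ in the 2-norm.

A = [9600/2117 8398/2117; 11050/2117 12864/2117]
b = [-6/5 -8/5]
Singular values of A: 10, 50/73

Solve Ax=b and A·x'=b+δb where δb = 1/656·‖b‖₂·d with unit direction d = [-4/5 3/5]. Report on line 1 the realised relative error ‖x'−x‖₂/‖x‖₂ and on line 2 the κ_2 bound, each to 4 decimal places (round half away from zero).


largest singular value 10, smallest 50/73
condition number: 10 ÷ (50/73) = 14.6000
κ_2(A)·‖δb‖/‖b‖ = 0.0223
solve Ax = b  →  x = [-0.1379 -0.1448]
2-norm of b is 2.0000; of x, 0.2000
δb = ε·‖b‖·d = [-0.0024 0.0018]; solving A·Δx = δb gives ‖Δx‖ = 0.0045
relative error = 0.0223
so the bound is sharp here: realised error equals the bound

0.0223
0.0223


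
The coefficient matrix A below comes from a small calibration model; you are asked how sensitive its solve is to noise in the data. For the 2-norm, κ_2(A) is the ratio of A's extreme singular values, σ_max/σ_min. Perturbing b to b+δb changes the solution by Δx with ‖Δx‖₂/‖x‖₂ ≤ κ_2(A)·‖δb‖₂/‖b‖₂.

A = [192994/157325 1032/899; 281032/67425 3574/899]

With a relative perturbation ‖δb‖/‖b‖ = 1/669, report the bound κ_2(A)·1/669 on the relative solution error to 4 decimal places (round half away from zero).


form AᵀA = [6728304676/356416641 305134720/16972221; 305134720/16972221 13838500/808201] with trace 15256936/423801 and determinant 400/47089
eigenvalues of AᵀA: λ = (tr ± √(tr²−4·det))/2 = 36, 100/423801
σ_max=√36=6, σ_min=√(100/423801)=(10/651) → κ = 390.6000
perturbation bound = 390.6000·1/669 = 0.5839

0.5839


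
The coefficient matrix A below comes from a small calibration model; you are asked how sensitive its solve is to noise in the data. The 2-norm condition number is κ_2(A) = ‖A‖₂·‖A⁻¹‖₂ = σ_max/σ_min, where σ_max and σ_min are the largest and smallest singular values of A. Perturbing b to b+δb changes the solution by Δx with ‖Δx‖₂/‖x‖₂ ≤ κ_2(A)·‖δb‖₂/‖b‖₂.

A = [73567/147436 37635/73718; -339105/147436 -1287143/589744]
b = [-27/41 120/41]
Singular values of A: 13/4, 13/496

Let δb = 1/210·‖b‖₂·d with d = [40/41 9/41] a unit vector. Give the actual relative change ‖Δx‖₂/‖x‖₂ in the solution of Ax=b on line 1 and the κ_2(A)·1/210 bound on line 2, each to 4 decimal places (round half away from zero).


0.5905
0.5905

σ_max = 13/4, σ_min = 13/496
κ_2(A) = (13/4) / (13/496) = 124.0000
worst-case relative error ≤ 124.0000 × 1/210 = 0.5905
solve Ax = b  →  x = [-0.6684 -0.6366]
2-norm of b is 3.0000; of x, 0.9231
δb = ε·‖b‖·d = [0.0139 0.0031]; solving A·Δx = δb gives ‖Δx‖ = 0.5451
relative error = 0.5905
tightness: 0.5905 against a bound of 0.5905; the bound is attained (ratio 1)
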